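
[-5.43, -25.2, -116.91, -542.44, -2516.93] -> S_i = -5.43*4.64^i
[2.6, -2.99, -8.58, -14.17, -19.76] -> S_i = 2.60 + -5.59*i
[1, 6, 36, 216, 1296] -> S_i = 1*6^i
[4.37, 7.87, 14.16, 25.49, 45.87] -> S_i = 4.37*1.80^i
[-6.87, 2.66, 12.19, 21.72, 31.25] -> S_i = -6.87 + 9.53*i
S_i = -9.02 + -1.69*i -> [-9.02, -10.71, -12.4, -14.09, -15.78]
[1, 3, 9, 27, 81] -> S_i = 1*3^i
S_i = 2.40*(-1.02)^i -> [2.4, -2.45, 2.5, -2.55, 2.6]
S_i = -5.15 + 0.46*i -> [-5.15, -4.69, -4.23, -3.77, -3.31]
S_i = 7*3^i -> [7, 21, 63, 189, 567]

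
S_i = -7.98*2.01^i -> [-7.98, -16.04, -32.24, -64.8, -130.25]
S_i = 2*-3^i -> [2, -6, 18, -54, 162]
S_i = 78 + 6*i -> [78, 84, 90, 96, 102]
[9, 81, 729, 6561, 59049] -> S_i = 9*9^i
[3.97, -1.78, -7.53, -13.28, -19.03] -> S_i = 3.97 + -5.75*i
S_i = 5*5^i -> [5, 25, 125, 625, 3125]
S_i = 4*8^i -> [4, 32, 256, 2048, 16384]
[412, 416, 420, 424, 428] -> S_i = 412 + 4*i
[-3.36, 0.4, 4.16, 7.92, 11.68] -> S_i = -3.36 + 3.76*i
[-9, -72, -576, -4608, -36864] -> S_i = -9*8^i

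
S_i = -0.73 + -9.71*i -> [-0.73, -10.44, -20.15, -29.86, -39.57]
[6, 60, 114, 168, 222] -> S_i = 6 + 54*i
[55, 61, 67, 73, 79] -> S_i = 55 + 6*i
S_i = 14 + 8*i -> [14, 22, 30, 38, 46]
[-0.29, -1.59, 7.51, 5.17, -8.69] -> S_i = Random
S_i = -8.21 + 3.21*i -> [-8.21, -5.0, -1.79, 1.42, 4.63]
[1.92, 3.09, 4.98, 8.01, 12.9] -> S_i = 1.92*1.61^i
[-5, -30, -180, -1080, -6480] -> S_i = -5*6^i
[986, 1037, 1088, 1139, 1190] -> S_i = 986 + 51*i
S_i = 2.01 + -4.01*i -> [2.01, -2.0, -6.01, -10.02, -14.03]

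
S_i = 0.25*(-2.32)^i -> [0.25, -0.58, 1.35, -3.12, 7.24]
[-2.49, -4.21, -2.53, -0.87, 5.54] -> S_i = Random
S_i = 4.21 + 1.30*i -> [4.21, 5.51, 6.81, 8.11, 9.41]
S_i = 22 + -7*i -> [22, 15, 8, 1, -6]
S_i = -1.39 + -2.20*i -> [-1.39, -3.59, -5.79, -7.99, -10.19]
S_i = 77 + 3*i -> [77, 80, 83, 86, 89]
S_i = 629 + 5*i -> [629, 634, 639, 644, 649]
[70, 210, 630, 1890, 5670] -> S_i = 70*3^i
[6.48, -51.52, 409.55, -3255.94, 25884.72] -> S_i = 6.48*(-7.95)^i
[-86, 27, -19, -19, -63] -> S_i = Random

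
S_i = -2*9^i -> [-2, -18, -162, -1458, -13122]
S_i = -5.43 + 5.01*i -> [-5.43, -0.42, 4.59, 9.6, 14.61]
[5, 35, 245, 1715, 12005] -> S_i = 5*7^i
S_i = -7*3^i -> [-7, -21, -63, -189, -567]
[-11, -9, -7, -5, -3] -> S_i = -11 + 2*i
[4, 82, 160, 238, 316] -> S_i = 4 + 78*i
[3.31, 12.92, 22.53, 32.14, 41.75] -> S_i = 3.31 + 9.61*i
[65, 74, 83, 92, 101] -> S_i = 65 + 9*i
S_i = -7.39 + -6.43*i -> [-7.39, -13.82, -20.25, -26.68, -33.11]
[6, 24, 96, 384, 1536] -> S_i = 6*4^i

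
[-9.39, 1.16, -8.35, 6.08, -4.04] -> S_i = Random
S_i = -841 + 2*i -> [-841, -839, -837, -835, -833]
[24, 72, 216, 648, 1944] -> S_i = 24*3^i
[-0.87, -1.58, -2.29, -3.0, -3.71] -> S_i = -0.87 + -0.71*i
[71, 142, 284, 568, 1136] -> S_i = 71*2^i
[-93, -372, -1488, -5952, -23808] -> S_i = -93*4^i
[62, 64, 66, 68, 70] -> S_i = 62 + 2*i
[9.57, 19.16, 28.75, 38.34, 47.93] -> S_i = 9.57 + 9.59*i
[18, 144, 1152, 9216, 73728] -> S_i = 18*8^i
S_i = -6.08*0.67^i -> [-6.08, -4.07, -2.73, -1.83, -1.23]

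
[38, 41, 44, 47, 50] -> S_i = 38 + 3*i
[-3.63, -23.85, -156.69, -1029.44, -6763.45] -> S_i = -3.63*6.57^i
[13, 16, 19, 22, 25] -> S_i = 13 + 3*i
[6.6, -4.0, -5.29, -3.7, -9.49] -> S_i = Random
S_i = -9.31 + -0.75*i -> [-9.31, -10.06, -10.81, -11.56, -12.31]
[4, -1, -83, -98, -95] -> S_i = Random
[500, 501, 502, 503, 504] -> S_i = 500 + 1*i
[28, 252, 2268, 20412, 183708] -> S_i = 28*9^i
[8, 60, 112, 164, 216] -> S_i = 8 + 52*i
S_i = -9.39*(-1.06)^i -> [-9.39, 9.95, -10.55, 11.18, -11.85]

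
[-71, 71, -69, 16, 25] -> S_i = Random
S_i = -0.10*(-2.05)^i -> [-0.1, 0.2, -0.42, 0.86, -1.77]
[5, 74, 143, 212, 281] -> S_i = 5 + 69*i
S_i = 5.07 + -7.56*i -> [5.07, -2.49, -10.05, -17.61, -25.17]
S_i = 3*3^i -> [3, 9, 27, 81, 243]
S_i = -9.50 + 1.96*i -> [-9.5, -7.54, -5.58, -3.62, -1.66]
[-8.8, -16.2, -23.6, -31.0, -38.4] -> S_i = -8.80 + -7.40*i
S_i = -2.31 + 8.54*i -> [-2.31, 6.23, 14.77, 23.31, 31.85]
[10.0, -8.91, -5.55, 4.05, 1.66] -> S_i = Random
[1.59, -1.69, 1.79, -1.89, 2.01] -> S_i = 1.59*(-1.06)^i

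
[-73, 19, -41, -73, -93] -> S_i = Random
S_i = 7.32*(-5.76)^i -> [7.32, -42.16, 242.86, -1398.87, 8057.51]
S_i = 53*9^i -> [53, 477, 4293, 38637, 347733]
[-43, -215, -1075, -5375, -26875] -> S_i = -43*5^i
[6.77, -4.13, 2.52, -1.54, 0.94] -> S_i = 6.77*(-0.61)^i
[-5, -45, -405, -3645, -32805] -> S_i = -5*9^i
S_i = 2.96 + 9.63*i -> [2.96, 12.59, 22.22, 31.85, 41.48]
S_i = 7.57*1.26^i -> [7.57, 9.54, 12.02, 15.14, 19.08]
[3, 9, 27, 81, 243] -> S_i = 3*3^i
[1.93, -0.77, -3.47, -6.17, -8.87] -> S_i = 1.93 + -2.70*i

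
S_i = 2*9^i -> [2, 18, 162, 1458, 13122]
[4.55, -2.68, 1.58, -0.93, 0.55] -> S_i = 4.55*(-0.59)^i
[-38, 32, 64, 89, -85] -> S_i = Random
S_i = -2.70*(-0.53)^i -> [-2.7, 1.43, -0.76, 0.4, -0.21]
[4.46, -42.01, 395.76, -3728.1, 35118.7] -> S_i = 4.46*(-9.42)^i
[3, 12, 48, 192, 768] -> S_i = 3*4^i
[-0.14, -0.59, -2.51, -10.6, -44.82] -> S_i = -0.14*4.23^i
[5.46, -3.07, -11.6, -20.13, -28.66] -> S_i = 5.46 + -8.53*i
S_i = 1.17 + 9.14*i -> [1.17, 10.31, 19.45, 28.59, 37.73]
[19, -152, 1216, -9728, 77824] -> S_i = 19*-8^i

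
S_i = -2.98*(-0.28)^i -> [-2.98, 0.83, -0.23, 0.07, -0.02]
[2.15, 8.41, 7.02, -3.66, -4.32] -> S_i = Random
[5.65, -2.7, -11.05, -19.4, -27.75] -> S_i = 5.65 + -8.35*i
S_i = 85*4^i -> [85, 340, 1360, 5440, 21760]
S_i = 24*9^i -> [24, 216, 1944, 17496, 157464]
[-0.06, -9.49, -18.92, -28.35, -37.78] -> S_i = -0.06 + -9.43*i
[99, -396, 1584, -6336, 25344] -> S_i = 99*-4^i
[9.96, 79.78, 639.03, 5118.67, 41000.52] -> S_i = 9.96*8.01^i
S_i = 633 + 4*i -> [633, 637, 641, 645, 649]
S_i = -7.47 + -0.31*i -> [-7.47, -7.78, -8.09, -8.4, -8.71]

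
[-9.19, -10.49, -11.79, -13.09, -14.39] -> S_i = -9.19 + -1.30*i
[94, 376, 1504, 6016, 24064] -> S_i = 94*4^i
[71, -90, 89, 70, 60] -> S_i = Random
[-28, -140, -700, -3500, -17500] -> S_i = -28*5^i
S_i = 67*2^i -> [67, 134, 268, 536, 1072]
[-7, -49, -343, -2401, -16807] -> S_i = -7*7^i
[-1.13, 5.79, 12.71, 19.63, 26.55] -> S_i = -1.13 + 6.92*i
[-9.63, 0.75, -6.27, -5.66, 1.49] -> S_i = Random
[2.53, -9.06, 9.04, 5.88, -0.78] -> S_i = Random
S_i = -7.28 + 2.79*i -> [-7.28, -4.49, -1.7, 1.09, 3.88]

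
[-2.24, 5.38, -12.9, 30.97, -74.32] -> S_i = -2.24*(-2.40)^i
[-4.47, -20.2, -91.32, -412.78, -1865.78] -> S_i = -4.47*4.52^i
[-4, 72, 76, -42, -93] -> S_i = Random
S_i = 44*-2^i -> [44, -88, 176, -352, 704]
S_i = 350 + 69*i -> [350, 419, 488, 557, 626]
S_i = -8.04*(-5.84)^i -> [-8.04, 46.95, -274.21, 1601.38, -9352.06]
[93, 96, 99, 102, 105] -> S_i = 93 + 3*i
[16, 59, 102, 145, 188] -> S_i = 16 + 43*i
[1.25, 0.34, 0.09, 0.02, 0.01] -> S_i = 1.25*0.27^i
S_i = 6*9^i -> [6, 54, 486, 4374, 39366]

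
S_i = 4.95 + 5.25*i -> [4.95, 10.2, 15.45, 20.7, 25.95]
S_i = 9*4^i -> [9, 36, 144, 576, 2304]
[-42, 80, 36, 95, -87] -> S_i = Random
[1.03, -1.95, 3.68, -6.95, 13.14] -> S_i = 1.03*(-1.89)^i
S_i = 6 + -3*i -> [6, 3, 0, -3, -6]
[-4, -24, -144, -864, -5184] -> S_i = -4*6^i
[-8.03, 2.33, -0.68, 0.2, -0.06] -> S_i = -8.03*(-0.29)^i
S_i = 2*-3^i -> [2, -6, 18, -54, 162]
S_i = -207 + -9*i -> [-207, -216, -225, -234, -243]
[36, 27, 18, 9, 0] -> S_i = 36 + -9*i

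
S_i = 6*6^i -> [6, 36, 216, 1296, 7776]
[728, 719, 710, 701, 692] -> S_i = 728 + -9*i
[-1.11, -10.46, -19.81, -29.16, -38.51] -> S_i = -1.11 + -9.35*i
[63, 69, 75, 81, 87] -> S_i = 63 + 6*i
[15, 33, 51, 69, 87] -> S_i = 15 + 18*i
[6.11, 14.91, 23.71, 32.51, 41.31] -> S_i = 6.11 + 8.80*i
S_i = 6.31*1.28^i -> [6.31, 8.08, 10.34, 13.23, 16.94]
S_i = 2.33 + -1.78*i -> [2.33, 0.55, -1.23, -3.01, -4.79]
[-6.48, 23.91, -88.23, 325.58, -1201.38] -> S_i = -6.48*(-3.69)^i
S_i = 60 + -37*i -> [60, 23, -14, -51, -88]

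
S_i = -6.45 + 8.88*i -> [-6.45, 2.43, 11.31, 20.19, 29.07]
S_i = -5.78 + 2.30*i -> [-5.78, -3.48, -1.18, 1.12, 3.42]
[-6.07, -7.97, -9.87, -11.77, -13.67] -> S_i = -6.07 + -1.90*i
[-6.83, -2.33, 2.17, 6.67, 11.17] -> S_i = -6.83 + 4.50*i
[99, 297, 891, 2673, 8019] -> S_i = 99*3^i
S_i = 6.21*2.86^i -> [6.21, 17.76, 50.8, 145.27, 415.49]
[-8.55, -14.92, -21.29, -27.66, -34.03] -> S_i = -8.55 + -6.37*i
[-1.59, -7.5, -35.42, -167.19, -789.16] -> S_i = -1.59*4.72^i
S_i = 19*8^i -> [19, 152, 1216, 9728, 77824]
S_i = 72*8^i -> [72, 576, 4608, 36864, 294912]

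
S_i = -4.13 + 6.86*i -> [-4.13, 2.73, 9.59, 16.45, 23.31]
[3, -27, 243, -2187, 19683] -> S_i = 3*-9^i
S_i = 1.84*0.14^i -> [1.84, 0.26, 0.04, 0.01, 0.0]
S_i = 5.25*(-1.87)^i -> [5.25, -9.82, 18.36, -34.33, 64.2]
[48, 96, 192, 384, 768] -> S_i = 48*2^i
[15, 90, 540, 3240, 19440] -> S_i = 15*6^i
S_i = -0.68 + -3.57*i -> [-0.68, -4.25, -7.82, -11.39, -14.96]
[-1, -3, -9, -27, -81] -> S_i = -1*3^i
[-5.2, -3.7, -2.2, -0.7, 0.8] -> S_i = -5.20 + 1.50*i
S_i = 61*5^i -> [61, 305, 1525, 7625, 38125]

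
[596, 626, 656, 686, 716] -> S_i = 596 + 30*i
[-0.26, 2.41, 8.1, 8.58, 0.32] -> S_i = Random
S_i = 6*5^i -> [6, 30, 150, 750, 3750]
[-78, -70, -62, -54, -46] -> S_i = -78 + 8*i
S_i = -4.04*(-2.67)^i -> [-4.04, 10.79, -28.8, 76.9, -205.32]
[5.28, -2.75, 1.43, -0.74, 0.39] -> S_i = 5.28*(-0.52)^i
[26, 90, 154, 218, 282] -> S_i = 26 + 64*i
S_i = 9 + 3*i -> [9, 12, 15, 18, 21]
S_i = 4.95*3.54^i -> [4.95, 17.52, 62.03, 219.59, 777.35]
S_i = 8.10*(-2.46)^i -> [8.1, -19.93, 49.02, -120.58, 296.64]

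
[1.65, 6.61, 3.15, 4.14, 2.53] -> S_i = Random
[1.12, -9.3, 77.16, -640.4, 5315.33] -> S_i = 1.12*(-8.30)^i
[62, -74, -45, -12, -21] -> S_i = Random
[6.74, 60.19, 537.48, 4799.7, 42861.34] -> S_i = 6.74*8.93^i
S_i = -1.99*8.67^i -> [-1.99, -17.25, -149.59, -1296.91, -11244.22]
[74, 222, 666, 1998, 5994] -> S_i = 74*3^i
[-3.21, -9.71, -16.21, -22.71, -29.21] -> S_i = -3.21 + -6.50*i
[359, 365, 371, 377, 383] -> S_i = 359 + 6*i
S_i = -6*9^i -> [-6, -54, -486, -4374, -39366]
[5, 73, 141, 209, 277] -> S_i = 5 + 68*i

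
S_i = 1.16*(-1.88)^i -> [1.16, -2.18, 4.1, -7.71, 14.49]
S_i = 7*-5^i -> [7, -35, 175, -875, 4375]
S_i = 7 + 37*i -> [7, 44, 81, 118, 155]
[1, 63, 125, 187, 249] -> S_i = 1 + 62*i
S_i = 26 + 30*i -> [26, 56, 86, 116, 146]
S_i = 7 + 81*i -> [7, 88, 169, 250, 331]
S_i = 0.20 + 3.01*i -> [0.2, 3.21, 6.22, 9.23, 12.24]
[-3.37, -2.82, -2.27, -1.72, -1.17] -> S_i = -3.37 + 0.55*i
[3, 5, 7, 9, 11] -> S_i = 3 + 2*i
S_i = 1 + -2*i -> [1, -1, -3, -5, -7]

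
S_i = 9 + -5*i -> [9, 4, -1, -6, -11]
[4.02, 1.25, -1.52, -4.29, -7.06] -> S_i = 4.02 + -2.77*i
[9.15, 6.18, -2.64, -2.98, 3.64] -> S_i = Random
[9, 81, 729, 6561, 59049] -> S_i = 9*9^i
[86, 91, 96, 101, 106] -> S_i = 86 + 5*i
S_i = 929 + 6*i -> [929, 935, 941, 947, 953]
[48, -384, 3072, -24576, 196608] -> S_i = 48*-8^i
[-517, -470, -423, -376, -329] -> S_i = -517 + 47*i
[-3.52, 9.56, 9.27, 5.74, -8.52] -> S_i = Random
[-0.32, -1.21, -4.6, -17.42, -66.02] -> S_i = -0.32*3.79^i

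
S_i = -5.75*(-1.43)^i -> [-5.75, 8.22, -11.76, 16.81, -24.04]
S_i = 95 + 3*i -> [95, 98, 101, 104, 107]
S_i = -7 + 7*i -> [-7, 0, 7, 14, 21]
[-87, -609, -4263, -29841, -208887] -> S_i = -87*7^i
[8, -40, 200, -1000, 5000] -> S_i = 8*-5^i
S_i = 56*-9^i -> [56, -504, 4536, -40824, 367416]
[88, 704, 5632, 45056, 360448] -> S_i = 88*8^i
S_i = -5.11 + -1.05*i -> [-5.11, -6.16, -7.21, -8.26, -9.31]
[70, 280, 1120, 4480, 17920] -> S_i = 70*4^i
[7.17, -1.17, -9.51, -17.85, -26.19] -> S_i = 7.17 + -8.34*i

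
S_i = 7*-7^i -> [7, -49, 343, -2401, 16807]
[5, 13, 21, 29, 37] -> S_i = 5 + 8*i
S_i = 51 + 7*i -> [51, 58, 65, 72, 79]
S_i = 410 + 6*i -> [410, 416, 422, 428, 434]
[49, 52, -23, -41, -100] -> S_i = Random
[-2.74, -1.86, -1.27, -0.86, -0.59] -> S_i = -2.74*0.68^i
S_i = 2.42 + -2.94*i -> [2.42, -0.52, -3.46, -6.4, -9.34]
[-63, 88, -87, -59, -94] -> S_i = Random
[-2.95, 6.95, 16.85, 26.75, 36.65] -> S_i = -2.95 + 9.90*i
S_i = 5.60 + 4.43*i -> [5.6, 10.03, 14.46, 18.89, 23.32]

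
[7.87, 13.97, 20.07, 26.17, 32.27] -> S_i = 7.87 + 6.10*i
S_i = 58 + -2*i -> [58, 56, 54, 52, 50]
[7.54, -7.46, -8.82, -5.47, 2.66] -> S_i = Random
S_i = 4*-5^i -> [4, -20, 100, -500, 2500]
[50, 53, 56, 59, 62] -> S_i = 50 + 3*i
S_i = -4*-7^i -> [-4, 28, -196, 1372, -9604]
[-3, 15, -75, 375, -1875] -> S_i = -3*-5^i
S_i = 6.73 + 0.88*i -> [6.73, 7.61, 8.49, 9.37, 10.25]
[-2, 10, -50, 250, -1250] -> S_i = -2*-5^i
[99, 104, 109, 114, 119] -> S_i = 99 + 5*i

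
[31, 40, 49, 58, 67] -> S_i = 31 + 9*i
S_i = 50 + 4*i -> [50, 54, 58, 62, 66]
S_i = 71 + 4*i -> [71, 75, 79, 83, 87]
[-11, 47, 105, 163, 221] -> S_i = -11 + 58*i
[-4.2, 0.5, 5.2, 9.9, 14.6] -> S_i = -4.20 + 4.70*i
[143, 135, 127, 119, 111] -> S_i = 143 + -8*i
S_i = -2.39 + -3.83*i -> [-2.39, -6.22, -10.05, -13.88, -17.71]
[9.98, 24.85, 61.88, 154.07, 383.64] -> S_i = 9.98*2.49^i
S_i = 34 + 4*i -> [34, 38, 42, 46, 50]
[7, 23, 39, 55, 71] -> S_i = 7 + 16*i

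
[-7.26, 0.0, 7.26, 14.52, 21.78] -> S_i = -7.26 + 7.26*i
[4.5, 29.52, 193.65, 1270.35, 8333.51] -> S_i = 4.50*6.56^i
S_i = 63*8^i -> [63, 504, 4032, 32256, 258048]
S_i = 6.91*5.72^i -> [6.91, 39.53, 226.08, 1293.2, 7397.11]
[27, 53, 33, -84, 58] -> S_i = Random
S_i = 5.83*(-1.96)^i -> [5.83, -11.43, 22.4, -43.9, 86.04]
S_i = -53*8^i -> [-53, -424, -3392, -27136, -217088]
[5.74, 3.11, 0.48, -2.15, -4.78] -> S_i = 5.74 + -2.63*i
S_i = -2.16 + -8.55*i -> [-2.16, -10.71, -19.26, -27.81, -36.36]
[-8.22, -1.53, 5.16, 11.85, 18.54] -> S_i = -8.22 + 6.69*i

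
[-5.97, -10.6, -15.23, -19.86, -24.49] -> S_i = -5.97 + -4.63*i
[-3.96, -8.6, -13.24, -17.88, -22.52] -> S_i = -3.96 + -4.64*i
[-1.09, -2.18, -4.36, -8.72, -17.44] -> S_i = -1.09*2.00^i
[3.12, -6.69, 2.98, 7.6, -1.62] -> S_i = Random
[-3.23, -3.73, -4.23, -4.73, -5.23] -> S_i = -3.23 + -0.50*i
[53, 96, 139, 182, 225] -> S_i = 53 + 43*i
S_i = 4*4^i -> [4, 16, 64, 256, 1024]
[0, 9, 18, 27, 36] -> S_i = 0 + 9*i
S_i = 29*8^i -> [29, 232, 1856, 14848, 118784]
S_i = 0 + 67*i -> [0, 67, 134, 201, 268]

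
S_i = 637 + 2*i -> [637, 639, 641, 643, 645]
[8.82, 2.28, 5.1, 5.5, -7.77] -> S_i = Random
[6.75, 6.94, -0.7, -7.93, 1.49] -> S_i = Random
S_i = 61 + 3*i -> [61, 64, 67, 70, 73]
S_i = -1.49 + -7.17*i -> [-1.49, -8.66, -15.83, -23.0, -30.17]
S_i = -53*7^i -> [-53, -371, -2597, -18179, -127253]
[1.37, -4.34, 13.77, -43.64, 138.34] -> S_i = 1.37*(-3.17)^i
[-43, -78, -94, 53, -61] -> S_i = Random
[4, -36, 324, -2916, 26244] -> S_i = 4*-9^i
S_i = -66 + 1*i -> [-66, -65, -64, -63, -62]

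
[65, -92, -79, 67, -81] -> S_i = Random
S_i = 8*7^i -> [8, 56, 392, 2744, 19208]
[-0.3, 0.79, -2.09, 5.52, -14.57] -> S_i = -0.30*(-2.64)^i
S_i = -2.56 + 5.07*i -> [-2.56, 2.51, 7.58, 12.65, 17.72]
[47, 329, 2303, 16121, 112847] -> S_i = 47*7^i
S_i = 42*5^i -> [42, 210, 1050, 5250, 26250]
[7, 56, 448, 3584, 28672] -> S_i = 7*8^i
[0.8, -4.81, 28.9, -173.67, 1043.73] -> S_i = 0.80*(-6.01)^i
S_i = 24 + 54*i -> [24, 78, 132, 186, 240]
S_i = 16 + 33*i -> [16, 49, 82, 115, 148]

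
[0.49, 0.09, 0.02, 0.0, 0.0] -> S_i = 0.49*0.18^i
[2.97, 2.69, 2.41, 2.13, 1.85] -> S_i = 2.97 + -0.28*i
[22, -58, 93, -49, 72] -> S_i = Random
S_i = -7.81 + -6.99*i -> [-7.81, -14.8, -21.79, -28.78, -35.77]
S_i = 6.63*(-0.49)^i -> [6.63, -3.25, 1.59, -0.78, 0.38]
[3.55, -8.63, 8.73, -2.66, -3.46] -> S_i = Random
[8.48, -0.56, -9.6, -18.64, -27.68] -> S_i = 8.48 + -9.04*i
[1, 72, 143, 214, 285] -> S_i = 1 + 71*i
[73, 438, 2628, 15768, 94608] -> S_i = 73*6^i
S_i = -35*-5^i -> [-35, 175, -875, 4375, -21875]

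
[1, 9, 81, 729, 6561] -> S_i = 1*9^i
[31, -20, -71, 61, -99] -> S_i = Random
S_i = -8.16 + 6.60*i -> [-8.16, -1.56, 5.04, 11.64, 18.24]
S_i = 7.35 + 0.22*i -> [7.35, 7.57, 7.79, 8.01, 8.23]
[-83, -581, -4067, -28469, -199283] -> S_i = -83*7^i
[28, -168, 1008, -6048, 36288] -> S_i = 28*-6^i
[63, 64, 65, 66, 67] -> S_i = 63 + 1*i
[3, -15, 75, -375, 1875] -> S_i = 3*-5^i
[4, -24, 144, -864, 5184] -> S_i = 4*-6^i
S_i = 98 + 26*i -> [98, 124, 150, 176, 202]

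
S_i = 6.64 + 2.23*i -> [6.64, 8.87, 11.1, 13.33, 15.56]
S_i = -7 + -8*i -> [-7, -15, -23, -31, -39]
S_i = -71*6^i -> [-71, -426, -2556, -15336, -92016]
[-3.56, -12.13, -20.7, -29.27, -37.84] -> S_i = -3.56 + -8.57*i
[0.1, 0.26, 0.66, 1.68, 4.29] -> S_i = 0.10*2.56^i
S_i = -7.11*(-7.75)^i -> [-7.11, 55.1, -427.04, 3309.59, -25649.35]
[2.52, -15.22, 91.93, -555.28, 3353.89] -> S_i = 2.52*(-6.04)^i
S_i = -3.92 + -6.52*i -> [-3.92, -10.44, -16.96, -23.48, -30.0]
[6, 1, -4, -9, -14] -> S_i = 6 + -5*i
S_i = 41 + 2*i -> [41, 43, 45, 47, 49]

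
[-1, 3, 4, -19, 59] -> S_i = Random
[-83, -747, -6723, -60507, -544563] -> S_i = -83*9^i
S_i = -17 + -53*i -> [-17, -70, -123, -176, -229]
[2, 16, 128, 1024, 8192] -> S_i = 2*8^i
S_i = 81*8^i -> [81, 648, 5184, 41472, 331776]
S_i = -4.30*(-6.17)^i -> [-4.3, 26.53, -163.7, 1010.01, -6231.74]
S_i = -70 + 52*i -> [-70, -18, 34, 86, 138]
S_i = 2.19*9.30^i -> [2.19, 20.37, 189.41, 1761.54, 16382.34]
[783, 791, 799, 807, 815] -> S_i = 783 + 8*i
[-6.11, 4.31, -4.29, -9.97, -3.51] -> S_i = Random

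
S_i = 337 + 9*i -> [337, 346, 355, 364, 373]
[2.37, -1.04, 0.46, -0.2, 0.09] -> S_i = 2.37*(-0.44)^i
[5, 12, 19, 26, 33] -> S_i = 5 + 7*i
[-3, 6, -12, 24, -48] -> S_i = -3*-2^i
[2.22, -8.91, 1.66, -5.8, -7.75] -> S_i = Random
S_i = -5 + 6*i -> [-5, 1, 7, 13, 19]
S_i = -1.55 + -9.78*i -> [-1.55, -11.33, -21.11, -30.89, -40.67]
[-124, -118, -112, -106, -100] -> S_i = -124 + 6*i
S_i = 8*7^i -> [8, 56, 392, 2744, 19208]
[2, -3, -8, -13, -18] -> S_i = 2 + -5*i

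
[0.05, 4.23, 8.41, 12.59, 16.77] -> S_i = 0.05 + 4.18*i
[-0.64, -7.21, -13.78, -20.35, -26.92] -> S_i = -0.64 + -6.57*i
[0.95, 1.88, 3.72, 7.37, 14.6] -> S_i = 0.95*1.98^i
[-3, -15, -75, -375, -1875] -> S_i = -3*5^i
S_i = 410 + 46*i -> [410, 456, 502, 548, 594]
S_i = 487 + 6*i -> [487, 493, 499, 505, 511]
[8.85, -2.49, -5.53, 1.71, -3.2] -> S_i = Random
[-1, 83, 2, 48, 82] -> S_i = Random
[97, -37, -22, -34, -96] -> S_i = Random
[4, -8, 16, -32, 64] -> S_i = 4*-2^i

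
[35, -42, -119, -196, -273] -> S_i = 35 + -77*i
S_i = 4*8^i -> [4, 32, 256, 2048, 16384]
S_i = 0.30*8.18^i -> [0.3, 2.45, 20.07, 164.2, 1343.18]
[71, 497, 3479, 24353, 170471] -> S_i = 71*7^i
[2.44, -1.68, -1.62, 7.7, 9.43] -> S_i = Random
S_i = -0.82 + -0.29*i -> [-0.82, -1.11, -1.4, -1.69, -1.98]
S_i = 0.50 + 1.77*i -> [0.5, 2.27, 4.04, 5.81, 7.58]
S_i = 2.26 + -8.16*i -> [2.26, -5.9, -14.06, -22.22, -30.38]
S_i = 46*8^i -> [46, 368, 2944, 23552, 188416]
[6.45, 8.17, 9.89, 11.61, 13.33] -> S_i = 6.45 + 1.72*i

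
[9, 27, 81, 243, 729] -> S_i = 9*3^i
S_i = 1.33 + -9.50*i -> [1.33, -8.17, -17.67, -27.17, -36.67]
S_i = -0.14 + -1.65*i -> [-0.14, -1.79, -3.44, -5.09, -6.74]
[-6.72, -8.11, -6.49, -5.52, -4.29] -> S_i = Random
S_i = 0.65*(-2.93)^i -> [0.65, -1.9, 5.58, -16.35, 47.91]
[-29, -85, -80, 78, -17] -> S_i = Random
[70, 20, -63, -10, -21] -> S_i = Random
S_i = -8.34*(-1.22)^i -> [-8.34, 10.17, -12.41, 15.14, -18.48]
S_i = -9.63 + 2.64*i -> [-9.63, -6.99, -4.35, -1.71, 0.93]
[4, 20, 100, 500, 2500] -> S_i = 4*5^i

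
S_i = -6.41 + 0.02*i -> [-6.41, -6.39, -6.37, -6.35, -6.33]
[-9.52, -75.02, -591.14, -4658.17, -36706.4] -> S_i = -9.52*7.88^i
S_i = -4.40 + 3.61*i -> [-4.4, -0.79, 2.82, 6.43, 10.04]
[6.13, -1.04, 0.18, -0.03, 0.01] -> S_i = 6.13*(-0.17)^i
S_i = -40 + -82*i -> [-40, -122, -204, -286, -368]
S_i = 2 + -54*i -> [2, -52, -106, -160, -214]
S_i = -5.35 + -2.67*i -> [-5.35, -8.02, -10.69, -13.36, -16.03]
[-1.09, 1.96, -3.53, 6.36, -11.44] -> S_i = -1.09*(-1.80)^i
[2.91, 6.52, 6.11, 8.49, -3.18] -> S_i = Random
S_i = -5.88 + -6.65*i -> [-5.88, -12.53, -19.18, -25.83, -32.48]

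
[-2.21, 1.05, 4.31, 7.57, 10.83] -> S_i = -2.21 + 3.26*i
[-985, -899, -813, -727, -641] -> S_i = -985 + 86*i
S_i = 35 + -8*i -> [35, 27, 19, 11, 3]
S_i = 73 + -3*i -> [73, 70, 67, 64, 61]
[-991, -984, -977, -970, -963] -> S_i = -991 + 7*i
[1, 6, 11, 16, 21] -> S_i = 1 + 5*i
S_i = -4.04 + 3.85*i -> [-4.04, -0.19, 3.66, 7.51, 11.36]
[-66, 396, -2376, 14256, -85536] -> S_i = -66*-6^i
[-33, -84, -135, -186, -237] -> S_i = -33 + -51*i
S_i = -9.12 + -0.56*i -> [-9.12, -9.68, -10.24, -10.8, -11.36]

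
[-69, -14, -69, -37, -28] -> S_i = Random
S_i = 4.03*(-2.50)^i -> [4.03, -10.08, 25.19, -62.97, 157.42]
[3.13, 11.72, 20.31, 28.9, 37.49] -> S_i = 3.13 + 8.59*i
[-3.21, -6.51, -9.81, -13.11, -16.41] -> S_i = -3.21 + -3.30*i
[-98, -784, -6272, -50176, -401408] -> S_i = -98*8^i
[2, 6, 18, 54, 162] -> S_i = 2*3^i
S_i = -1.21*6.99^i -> [-1.21, -8.46, -59.12, -413.25, -2888.64]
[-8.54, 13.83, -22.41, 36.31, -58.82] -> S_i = -8.54*(-1.62)^i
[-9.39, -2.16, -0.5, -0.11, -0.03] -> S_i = -9.39*0.23^i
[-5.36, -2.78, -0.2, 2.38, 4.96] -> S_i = -5.36 + 2.58*i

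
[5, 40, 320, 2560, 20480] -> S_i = 5*8^i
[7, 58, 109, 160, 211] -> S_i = 7 + 51*i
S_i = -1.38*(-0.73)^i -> [-1.38, 1.01, -0.74, 0.54, -0.39]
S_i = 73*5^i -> [73, 365, 1825, 9125, 45625]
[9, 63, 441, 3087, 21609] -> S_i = 9*7^i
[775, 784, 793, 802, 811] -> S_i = 775 + 9*i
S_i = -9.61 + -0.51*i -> [-9.61, -10.12, -10.63, -11.14, -11.65]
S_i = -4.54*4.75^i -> [-4.54, -21.56, -102.43, -486.56, -2311.16]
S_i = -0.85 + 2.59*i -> [-0.85, 1.74, 4.33, 6.92, 9.51]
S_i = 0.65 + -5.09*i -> [0.65, -4.44, -9.53, -14.62, -19.71]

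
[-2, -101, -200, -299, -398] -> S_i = -2 + -99*i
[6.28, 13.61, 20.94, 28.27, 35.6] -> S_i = 6.28 + 7.33*i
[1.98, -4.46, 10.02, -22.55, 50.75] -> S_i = 1.98*(-2.25)^i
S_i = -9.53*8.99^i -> [-9.53, -85.67, -770.22, -6924.24, -62248.9]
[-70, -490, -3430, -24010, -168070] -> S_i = -70*7^i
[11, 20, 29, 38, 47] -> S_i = 11 + 9*i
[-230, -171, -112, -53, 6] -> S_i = -230 + 59*i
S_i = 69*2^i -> [69, 138, 276, 552, 1104]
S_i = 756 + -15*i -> [756, 741, 726, 711, 696]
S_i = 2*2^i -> [2, 4, 8, 16, 32]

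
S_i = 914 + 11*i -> [914, 925, 936, 947, 958]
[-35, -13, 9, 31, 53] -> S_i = -35 + 22*i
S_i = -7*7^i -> [-7, -49, -343, -2401, -16807]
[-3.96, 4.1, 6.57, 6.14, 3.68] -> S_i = Random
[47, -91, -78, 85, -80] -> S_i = Random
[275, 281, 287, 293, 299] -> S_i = 275 + 6*i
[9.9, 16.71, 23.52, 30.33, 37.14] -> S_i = 9.90 + 6.81*i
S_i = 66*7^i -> [66, 462, 3234, 22638, 158466]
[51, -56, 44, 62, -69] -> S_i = Random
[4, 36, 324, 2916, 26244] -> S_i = 4*9^i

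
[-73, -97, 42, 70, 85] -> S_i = Random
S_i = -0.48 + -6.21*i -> [-0.48, -6.69, -12.9, -19.11, -25.32]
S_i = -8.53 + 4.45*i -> [-8.53, -4.08, 0.37, 4.82, 9.27]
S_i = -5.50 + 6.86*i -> [-5.5, 1.36, 8.22, 15.08, 21.94]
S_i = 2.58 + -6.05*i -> [2.58, -3.47, -9.52, -15.57, -21.62]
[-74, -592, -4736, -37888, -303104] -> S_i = -74*8^i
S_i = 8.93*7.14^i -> [8.93, 63.76, 455.25, 3250.47, 23208.35]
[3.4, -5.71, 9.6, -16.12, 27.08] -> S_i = 3.40*(-1.68)^i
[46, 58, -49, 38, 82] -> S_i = Random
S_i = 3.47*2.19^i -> [3.47, 7.6, 16.64, 36.45, 79.82]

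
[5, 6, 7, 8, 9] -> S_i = 5 + 1*i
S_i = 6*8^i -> [6, 48, 384, 3072, 24576]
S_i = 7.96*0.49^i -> [7.96, 3.9, 1.91, 0.94, 0.46]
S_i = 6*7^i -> [6, 42, 294, 2058, 14406]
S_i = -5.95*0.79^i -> [-5.95, -4.7, -3.71, -2.93, -2.32]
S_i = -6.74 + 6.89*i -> [-6.74, 0.15, 7.04, 13.93, 20.82]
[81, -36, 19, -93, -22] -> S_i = Random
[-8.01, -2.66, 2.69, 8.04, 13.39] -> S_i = -8.01 + 5.35*i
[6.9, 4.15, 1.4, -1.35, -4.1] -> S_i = 6.90 + -2.75*i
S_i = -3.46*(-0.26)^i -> [-3.46, 0.9, -0.23, 0.06, -0.02]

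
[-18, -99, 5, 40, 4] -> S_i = Random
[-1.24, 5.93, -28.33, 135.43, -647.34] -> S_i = -1.24*(-4.78)^i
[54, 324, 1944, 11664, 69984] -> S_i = 54*6^i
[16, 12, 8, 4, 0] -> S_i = 16 + -4*i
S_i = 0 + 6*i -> [0, 6, 12, 18, 24]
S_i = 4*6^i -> [4, 24, 144, 864, 5184]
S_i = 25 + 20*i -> [25, 45, 65, 85, 105]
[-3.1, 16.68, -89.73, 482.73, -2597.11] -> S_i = -3.10*(-5.38)^i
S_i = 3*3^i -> [3, 9, 27, 81, 243]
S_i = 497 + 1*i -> [497, 498, 499, 500, 501]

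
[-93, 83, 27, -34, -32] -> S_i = Random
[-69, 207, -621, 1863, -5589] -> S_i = -69*-3^i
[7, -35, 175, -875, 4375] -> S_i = 7*-5^i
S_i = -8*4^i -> [-8, -32, -128, -512, -2048]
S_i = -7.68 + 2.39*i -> [-7.68, -5.29, -2.9, -0.51, 1.88]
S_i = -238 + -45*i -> [-238, -283, -328, -373, -418]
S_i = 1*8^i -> [1, 8, 64, 512, 4096]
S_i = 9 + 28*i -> [9, 37, 65, 93, 121]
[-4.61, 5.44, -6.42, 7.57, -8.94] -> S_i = -4.61*(-1.18)^i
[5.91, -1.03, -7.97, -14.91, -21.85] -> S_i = 5.91 + -6.94*i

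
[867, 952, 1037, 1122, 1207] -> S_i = 867 + 85*i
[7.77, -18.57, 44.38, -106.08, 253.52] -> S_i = 7.77*(-2.39)^i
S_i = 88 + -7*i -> [88, 81, 74, 67, 60]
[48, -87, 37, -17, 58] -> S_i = Random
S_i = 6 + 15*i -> [6, 21, 36, 51, 66]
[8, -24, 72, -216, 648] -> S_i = 8*-3^i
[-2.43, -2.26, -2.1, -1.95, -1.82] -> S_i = -2.43*0.93^i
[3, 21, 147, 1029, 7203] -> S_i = 3*7^i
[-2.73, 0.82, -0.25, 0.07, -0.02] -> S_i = -2.73*(-0.30)^i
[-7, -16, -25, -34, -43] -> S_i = -7 + -9*i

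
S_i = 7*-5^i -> [7, -35, 175, -875, 4375]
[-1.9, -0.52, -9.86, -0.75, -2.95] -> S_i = Random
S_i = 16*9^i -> [16, 144, 1296, 11664, 104976]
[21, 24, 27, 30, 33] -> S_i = 21 + 3*i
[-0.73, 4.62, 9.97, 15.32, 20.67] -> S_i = -0.73 + 5.35*i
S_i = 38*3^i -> [38, 114, 342, 1026, 3078]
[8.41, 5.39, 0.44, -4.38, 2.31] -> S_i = Random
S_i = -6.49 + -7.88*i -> [-6.49, -14.37, -22.25, -30.13, -38.01]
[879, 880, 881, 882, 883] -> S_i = 879 + 1*i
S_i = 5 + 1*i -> [5, 6, 7, 8, 9]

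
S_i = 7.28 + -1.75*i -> [7.28, 5.53, 3.78, 2.03, 0.28]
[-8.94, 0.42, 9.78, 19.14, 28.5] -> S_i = -8.94 + 9.36*i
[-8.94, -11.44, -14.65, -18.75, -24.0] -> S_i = -8.94*1.28^i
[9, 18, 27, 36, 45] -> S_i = 9 + 9*i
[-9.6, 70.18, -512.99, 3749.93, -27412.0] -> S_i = -9.60*(-7.31)^i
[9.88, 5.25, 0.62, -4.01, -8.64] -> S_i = 9.88 + -4.63*i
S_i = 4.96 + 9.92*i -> [4.96, 14.88, 24.8, 34.72, 44.64]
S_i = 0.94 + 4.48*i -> [0.94, 5.42, 9.9, 14.38, 18.86]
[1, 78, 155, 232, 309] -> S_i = 1 + 77*i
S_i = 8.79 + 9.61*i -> [8.79, 18.4, 28.01, 37.62, 47.23]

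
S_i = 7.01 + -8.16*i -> [7.01, -1.15, -9.31, -17.47, -25.63]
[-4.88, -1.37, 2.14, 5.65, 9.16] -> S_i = -4.88 + 3.51*i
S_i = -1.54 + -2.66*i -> [-1.54, -4.2, -6.86, -9.52, -12.18]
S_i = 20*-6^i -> [20, -120, 720, -4320, 25920]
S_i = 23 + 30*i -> [23, 53, 83, 113, 143]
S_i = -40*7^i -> [-40, -280, -1960, -13720, -96040]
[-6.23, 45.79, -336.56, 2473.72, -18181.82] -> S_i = -6.23*(-7.35)^i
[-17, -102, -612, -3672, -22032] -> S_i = -17*6^i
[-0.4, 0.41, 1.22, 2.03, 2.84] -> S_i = -0.40 + 0.81*i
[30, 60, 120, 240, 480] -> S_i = 30*2^i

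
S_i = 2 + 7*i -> [2, 9, 16, 23, 30]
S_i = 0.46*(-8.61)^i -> [0.46, -3.96, 34.1, -293.61, 2527.96]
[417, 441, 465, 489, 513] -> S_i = 417 + 24*i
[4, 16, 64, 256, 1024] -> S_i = 4*4^i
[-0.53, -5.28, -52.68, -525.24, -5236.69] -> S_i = -0.53*9.97^i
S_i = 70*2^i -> [70, 140, 280, 560, 1120]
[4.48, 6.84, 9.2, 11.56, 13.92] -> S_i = 4.48 + 2.36*i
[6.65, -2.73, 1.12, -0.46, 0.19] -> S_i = 6.65*(-0.41)^i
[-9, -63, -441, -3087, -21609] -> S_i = -9*7^i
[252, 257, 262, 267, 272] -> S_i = 252 + 5*i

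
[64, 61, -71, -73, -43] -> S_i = Random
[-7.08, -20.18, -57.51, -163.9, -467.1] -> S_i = -7.08*2.85^i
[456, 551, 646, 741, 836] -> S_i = 456 + 95*i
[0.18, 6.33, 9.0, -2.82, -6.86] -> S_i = Random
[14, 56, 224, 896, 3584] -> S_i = 14*4^i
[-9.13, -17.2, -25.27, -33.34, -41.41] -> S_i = -9.13 + -8.07*i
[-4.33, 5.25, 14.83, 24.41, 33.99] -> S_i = -4.33 + 9.58*i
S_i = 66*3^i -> [66, 198, 594, 1782, 5346]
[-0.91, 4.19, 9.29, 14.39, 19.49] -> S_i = -0.91 + 5.10*i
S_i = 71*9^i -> [71, 639, 5751, 51759, 465831]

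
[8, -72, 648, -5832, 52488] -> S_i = 8*-9^i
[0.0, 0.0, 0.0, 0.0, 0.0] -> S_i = 0.00*1.98^i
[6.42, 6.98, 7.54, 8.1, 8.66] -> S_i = 6.42 + 0.56*i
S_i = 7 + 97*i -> [7, 104, 201, 298, 395]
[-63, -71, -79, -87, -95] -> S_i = -63 + -8*i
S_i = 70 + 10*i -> [70, 80, 90, 100, 110]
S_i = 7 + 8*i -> [7, 15, 23, 31, 39]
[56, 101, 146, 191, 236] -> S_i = 56 + 45*i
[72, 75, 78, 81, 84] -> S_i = 72 + 3*i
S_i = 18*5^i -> [18, 90, 450, 2250, 11250]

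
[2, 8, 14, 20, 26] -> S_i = 2 + 6*i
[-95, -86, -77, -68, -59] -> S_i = -95 + 9*i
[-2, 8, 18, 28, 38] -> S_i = -2 + 10*i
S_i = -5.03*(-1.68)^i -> [-5.03, 8.45, -14.2, 23.85, -40.07]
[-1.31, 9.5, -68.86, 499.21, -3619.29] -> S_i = -1.31*(-7.25)^i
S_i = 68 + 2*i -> [68, 70, 72, 74, 76]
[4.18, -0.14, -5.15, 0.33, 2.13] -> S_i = Random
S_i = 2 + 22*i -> [2, 24, 46, 68, 90]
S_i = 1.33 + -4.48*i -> [1.33, -3.15, -7.63, -12.11, -16.59]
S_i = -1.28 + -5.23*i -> [-1.28, -6.51, -11.74, -16.97, -22.2]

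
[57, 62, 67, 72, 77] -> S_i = 57 + 5*i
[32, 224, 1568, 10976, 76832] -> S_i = 32*7^i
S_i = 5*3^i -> [5, 15, 45, 135, 405]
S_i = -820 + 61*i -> [-820, -759, -698, -637, -576]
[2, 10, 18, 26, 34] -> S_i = 2 + 8*i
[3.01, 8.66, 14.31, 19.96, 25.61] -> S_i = 3.01 + 5.65*i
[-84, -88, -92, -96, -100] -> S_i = -84 + -4*i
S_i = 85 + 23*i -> [85, 108, 131, 154, 177]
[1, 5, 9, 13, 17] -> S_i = 1 + 4*i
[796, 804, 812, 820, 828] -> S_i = 796 + 8*i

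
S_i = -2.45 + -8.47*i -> [-2.45, -10.92, -19.39, -27.86, -36.33]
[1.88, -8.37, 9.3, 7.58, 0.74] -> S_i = Random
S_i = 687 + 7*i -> [687, 694, 701, 708, 715]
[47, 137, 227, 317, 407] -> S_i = 47 + 90*i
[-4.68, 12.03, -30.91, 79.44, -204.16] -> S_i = -4.68*(-2.57)^i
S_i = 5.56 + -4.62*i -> [5.56, 0.94, -3.68, -8.3, -12.92]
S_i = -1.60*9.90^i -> [-1.6, -15.84, -156.82, -1552.48, -15369.54]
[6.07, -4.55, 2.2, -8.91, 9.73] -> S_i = Random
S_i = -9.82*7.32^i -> [-9.82, -71.88, -526.18, -3851.63, -28193.94]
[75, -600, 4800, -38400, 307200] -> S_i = 75*-8^i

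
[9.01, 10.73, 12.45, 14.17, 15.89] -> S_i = 9.01 + 1.72*i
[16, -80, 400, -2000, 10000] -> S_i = 16*-5^i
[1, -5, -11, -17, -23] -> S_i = 1 + -6*i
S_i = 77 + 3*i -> [77, 80, 83, 86, 89]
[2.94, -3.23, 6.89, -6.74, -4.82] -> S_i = Random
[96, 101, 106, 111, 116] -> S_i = 96 + 5*i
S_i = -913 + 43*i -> [-913, -870, -827, -784, -741]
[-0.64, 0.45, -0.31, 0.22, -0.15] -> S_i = -0.64*(-0.70)^i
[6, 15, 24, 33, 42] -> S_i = 6 + 9*i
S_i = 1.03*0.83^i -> [1.03, 0.85, 0.71, 0.59, 0.49]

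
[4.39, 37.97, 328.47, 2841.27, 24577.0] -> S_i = 4.39*8.65^i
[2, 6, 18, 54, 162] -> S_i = 2*3^i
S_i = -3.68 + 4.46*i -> [-3.68, 0.78, 5.24, 9.7, 14.16]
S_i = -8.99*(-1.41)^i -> [-8.99, 12.68, -17.87, 25.2, -35.53]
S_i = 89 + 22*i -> [89, 111, 133, 155, 177]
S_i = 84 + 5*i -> [84, 89, 94, 99, 104]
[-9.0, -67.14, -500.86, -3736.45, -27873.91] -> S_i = -9.00*7.46^i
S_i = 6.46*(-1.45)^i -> [6.46, -9.37, 13.58, -19.69, 28.56]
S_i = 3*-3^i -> [3, -9, 27, -81, 243]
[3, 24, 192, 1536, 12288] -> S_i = 3*8^i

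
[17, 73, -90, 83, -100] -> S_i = Random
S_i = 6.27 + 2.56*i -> [6.27, 8.83, 11.39, 13.95, 16.51]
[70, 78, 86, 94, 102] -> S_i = 70 + 8*i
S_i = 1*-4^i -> [1, -4, 16, -64, 256]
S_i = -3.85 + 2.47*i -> [-3.85, -1.38, 1.09, 3.56, 6.03]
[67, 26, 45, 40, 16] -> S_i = Random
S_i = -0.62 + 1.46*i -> [-0.62, 0.84, 2.3, 3.76, 5.22]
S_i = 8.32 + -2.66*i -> [8.32, 5.66, 3.0, 0.34, -2.32]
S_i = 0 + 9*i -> [0, 9, 18, 27, 36]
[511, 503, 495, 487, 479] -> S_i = 511 + -8*i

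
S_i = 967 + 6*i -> [967, 973, 979, 985, 991]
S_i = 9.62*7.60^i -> [9.62, 73.11, 555.65, 4222.95, 32094.41]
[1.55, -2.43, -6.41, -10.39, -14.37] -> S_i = 1.55 + -3.98*i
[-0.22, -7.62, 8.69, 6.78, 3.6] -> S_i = Random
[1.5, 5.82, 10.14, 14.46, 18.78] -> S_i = 1.50 + 4.32*i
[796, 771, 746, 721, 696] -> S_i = 796 + -25*i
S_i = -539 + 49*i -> [-539, -490, -441, -392, -343]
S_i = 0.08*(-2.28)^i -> [0.08, -0.18, 0.42, -0.95, 2.16]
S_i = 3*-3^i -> [3, -9, 27, -81, 243]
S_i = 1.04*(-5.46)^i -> [1.04, -5.68, 31.0, -169.28, 924.28]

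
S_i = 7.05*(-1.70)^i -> [7.05, -11.98, 20.37, -34.64, 58.88]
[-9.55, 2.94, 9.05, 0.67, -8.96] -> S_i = Random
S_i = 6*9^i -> [6, 54, 486, 4374, 39366]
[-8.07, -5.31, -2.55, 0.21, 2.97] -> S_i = -8.07 + 2.76*i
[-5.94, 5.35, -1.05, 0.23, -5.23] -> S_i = Random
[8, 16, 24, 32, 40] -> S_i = 8 + 8*i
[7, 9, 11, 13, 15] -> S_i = 7 + 2*i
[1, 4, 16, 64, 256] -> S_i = 1*4^i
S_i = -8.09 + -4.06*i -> [-8.09, -12.15, -16.21, -20.27, -24.33]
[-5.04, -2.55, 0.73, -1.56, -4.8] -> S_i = Random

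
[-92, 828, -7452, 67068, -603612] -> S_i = -92*-9^i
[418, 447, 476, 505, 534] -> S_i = 418 + 29*i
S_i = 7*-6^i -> [7, -42, 252, -1512, 9072]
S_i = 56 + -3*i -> [56, 53, 50, 47, 44]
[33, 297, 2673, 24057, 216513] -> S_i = 33*9^i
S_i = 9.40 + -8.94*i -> [9.4, 0.46, -8.48, -17.42, -26.36]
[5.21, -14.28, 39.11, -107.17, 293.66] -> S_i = 5.21*(-2.74)^i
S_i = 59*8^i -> [59, 472, 3776, 30208, 241664]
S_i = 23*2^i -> [23, 46, 92, 184, 368]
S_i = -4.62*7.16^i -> [-4.62, -33.08, -236.85, -1695.83, -12142.11]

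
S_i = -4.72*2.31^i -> [-4.72, -10.9, -25.19, -58.18, -134.4]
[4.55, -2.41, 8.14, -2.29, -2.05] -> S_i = Random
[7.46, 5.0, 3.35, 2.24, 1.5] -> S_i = 7.46*0.67^i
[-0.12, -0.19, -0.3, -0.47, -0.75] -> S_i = -0.12*1.58^i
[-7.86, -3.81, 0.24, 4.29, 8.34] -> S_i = -7.86 + 4.05*i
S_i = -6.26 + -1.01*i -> [-6.26, -7.27, -8.28, -9.29, -10.3]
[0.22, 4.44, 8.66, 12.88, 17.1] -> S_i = 0.22 + 4.22*i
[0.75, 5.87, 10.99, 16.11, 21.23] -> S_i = 0.75 + 5.12*i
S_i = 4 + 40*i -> [4, 44, 84, 124, 164]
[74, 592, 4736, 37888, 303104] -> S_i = 74*8^i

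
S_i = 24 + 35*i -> [24, 59, 94, 129, 164]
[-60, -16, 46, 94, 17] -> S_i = Random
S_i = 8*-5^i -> [8, -40, 200, -1000, 5000]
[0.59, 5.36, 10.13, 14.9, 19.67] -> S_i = 0.59 + 4.77*i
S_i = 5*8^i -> [5, 40, 320, 2560, 20480]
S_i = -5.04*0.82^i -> [-5.04, -4.13, -3.39, -2.78, -2.28]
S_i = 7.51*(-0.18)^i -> [7.51, -1.35, 0.24, -0.04, 0.01]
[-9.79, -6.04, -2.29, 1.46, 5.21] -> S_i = -9.79 + 3.75*i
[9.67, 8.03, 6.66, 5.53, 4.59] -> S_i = 9.67*0.83^i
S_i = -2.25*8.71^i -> [-2.25, -19.6, -170.69, -1486.75, -12949.56]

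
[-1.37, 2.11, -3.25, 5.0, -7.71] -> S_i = -1.37*(-1.54)^i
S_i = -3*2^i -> [-3, -6, -12, -24, -48]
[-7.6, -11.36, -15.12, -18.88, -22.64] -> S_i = -7.60 + -3.76*i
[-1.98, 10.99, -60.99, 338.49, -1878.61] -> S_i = -1.98*(-5.55)^i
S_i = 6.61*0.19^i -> [6.61, 1.26, 0.24, 0.05, 0.01]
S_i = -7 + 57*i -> [-7, 50, 107, 164, 221]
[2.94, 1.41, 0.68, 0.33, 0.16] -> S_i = 2.94*0.48^i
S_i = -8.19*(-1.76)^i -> [-8.19, 14.41, -25.37, 44.65, -78.58]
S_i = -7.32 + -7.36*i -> [-7.32, -14.68, -22.04, -29.4, -36.76]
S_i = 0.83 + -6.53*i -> [0.83, -5.7, -12.23, -18.76, -25.29]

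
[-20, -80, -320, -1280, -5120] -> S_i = -20*4^i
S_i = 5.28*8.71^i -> [5.28, 45.99, 400.56, 3488.9, 30388.31]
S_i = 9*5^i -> [9, 45, 225, 1125, 5625]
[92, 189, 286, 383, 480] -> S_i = 92 + 97*i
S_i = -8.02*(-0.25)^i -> [-8.02, 2.0, -0.5, 0.13, -0.03]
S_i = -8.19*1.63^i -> [-8.19, -13.35, -21.76, -35.47, -57.81]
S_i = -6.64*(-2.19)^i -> [-6.64, 14.54, -31.85, 69.74, -152.74]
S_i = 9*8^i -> [9, 72, 576, 4608, 36864]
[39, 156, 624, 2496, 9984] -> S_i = 39*4^i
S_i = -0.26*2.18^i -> [-0.26, -0.57, -1.24, -2.69, -5.87]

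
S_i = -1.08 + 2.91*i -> [-1.08, 1.83, 4.74, 7.65, 10.56]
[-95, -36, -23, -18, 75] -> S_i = Random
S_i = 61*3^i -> [61, 183, 549, 1647, 4941]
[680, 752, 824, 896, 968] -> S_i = 680 + 72*i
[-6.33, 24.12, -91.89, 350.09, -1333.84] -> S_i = -6.33*(-3.81)^i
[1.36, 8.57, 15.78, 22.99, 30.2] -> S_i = 1.36 + 7.21*i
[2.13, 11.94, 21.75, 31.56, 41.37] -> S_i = 2.13 + 9.81*i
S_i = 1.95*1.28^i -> [1.95, 2.5, 3.19, 4.09, 5.23]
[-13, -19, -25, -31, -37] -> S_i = -13 + -6*i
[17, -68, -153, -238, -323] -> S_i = 17 + -85*i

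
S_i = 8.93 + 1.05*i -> [8.93, 9.98, 11.03, 12.08, 13.13]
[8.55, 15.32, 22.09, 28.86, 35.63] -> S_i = 8.55 + 6.77*i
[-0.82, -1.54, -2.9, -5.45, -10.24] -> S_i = -0.82*1.88^i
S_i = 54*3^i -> [54, 162, 486, 1458, 4374]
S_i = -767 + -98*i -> [-767, -865, -963, -1061, -1159]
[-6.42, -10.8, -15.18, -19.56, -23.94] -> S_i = -6.42 + -4.38*i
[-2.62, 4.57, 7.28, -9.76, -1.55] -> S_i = Random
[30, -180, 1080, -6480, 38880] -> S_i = 30*-6^i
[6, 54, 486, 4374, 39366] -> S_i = 6*9^i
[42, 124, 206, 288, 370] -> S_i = 42 + 82*i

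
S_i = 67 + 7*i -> [67, 74, 81, 88, 95]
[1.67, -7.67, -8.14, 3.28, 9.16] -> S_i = Random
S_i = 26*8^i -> [26, 208, 1664, 13312, 106496]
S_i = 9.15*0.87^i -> [9.15, 7.96, 6.93, 6.03, 5.24]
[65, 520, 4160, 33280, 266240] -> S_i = 65*8^i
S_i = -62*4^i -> [-62, -248, -992, -3968, -15872]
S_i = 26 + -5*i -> [26, 21, 16, 11, 6]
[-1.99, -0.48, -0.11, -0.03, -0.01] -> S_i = -1.99*0.24^i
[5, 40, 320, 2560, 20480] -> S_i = 5*8^i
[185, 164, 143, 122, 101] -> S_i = 185 + -21*i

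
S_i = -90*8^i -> [-90, -720, -5760, -46080, -368640]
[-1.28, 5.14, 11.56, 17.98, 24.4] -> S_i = -1.28 + 6.42*i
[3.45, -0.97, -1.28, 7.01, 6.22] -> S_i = Random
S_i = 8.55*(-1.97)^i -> [8.55, -16.84, 33.18, -65.37, 128.77]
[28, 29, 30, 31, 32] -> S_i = 28 + 1*i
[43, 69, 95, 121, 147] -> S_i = 43 + 26*i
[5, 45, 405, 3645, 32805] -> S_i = 5*9^i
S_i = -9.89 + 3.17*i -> [-9.89, -6.72, -3.55, -0.38, 2.79]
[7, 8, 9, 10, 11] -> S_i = 7 + 1*i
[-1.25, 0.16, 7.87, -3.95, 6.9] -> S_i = Random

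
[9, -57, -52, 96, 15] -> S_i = Random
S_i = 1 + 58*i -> [1, 59, 117, 175, 233]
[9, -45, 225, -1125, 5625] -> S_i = 9*-5^i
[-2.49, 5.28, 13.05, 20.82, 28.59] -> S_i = -2.49 + 7.77*i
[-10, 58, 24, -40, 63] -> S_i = Random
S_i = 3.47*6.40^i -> [3.47, 22.21, 142.13, 909.64, 5821.69]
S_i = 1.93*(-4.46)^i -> [1.93, -8.61, 38.39, -171.22, 763.65]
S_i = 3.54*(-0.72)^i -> [3.54, -2.55, 1.84, -1.32, 0.95]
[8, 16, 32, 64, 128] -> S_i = 8*2^i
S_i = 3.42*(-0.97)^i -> [3.42, -3.32, 3.22, -3.12, 3.03]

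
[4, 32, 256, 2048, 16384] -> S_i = 4*8^i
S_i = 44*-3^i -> [44, -132, 396, -1188, 3564]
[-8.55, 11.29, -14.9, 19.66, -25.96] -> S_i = -8.55*(-1.32)^i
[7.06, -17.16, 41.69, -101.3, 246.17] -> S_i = 7.06*(-2.43)^i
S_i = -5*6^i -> [-5, -30, -180, -1080, -6480]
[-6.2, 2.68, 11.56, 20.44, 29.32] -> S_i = -6.20 + 8.88*i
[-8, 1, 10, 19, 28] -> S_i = -8 + 9*i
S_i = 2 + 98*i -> [2, 100, 198, 296, 394]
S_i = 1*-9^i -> [1, -9, 81, -729, 6561]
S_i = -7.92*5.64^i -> [-7.92, -44.67, -251.93, -1420.9, -8013.86]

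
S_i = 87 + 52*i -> [87, 139, 191, 243, 295]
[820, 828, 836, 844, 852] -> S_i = 820 + 8*i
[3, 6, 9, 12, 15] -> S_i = 3 + 3*i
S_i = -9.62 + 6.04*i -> [-9.62, -3.58, 2.46, 8.5, 14.54]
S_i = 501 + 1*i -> [501, 502, 503, 504, 505]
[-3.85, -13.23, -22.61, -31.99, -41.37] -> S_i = -3.85 + -9.38*i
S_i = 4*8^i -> [4, 32, 256, 2048, 16384]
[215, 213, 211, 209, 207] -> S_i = 215 + -2*i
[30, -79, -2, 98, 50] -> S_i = Random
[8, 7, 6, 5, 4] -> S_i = 8 + -1*i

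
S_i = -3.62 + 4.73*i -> [-3.62, 1.11, 5.84, 10.57, 15.3]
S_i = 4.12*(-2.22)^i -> [4.12, -9.15, 20.31, -45.08, 100.07]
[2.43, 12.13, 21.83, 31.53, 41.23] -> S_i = 2.43 + 9.70*i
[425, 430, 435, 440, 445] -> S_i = 425 + 5*i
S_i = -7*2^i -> [-7, -14, -28, -56, -112]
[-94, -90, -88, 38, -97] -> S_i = Random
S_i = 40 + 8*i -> [40, 48, 56, 64, 72]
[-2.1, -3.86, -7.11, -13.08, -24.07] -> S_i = -2.10*1.84^i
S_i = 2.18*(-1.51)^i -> [2.18, -3.29, 4.97, -7.51, 11.33]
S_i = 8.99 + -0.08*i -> [8.99, 8.91, 8.83, 8.75, 8.67]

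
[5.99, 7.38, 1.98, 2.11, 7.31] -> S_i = Random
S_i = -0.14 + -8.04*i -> [-0.14, -8.18, -16.22, -24.26, -32.3]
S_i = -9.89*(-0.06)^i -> [-9.89, 0.59, -0.04, 0.0, -0.0]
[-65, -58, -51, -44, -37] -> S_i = -65 + 7*i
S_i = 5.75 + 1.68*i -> [5.75, 7.43, 9.11, 10.79, 12.47]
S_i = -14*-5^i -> [-14, 70, -350, 1750, -8750]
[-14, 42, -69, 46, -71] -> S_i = Random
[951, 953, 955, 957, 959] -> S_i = 951 + 2*i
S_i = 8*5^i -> [8, 40, 200, 1000, 5000]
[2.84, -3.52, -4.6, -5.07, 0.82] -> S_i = Random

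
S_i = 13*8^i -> [13, 104, 832, 6656, 53248]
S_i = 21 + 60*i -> [21, 81, 141, 201, 261]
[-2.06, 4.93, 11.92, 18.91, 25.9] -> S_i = -2.06 + 6.99*i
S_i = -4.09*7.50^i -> [-4.09, -30.67, -230.06, -1725.47, -12941.02]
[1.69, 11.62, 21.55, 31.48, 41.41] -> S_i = 1.69 + 9.93*i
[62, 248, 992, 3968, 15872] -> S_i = 62*4^i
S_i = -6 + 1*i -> [-6, -5, -4, -3, -2]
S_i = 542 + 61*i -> [542, 603, 664, 725, 786]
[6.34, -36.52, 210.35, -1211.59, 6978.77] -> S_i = 6.34*(-5.76)^i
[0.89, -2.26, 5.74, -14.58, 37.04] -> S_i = 0.89*(-2.54)^i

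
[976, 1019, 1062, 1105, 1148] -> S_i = 976 + 43*i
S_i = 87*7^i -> [87, 609, 4263, 29841, 208887]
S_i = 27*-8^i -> [27, -216, 1728, -13824, 110592]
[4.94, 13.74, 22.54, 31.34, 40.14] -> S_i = 4.94 + 8.80*i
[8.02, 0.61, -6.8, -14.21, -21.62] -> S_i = 8.02 + -7.41*i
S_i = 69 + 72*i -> [69, 141, 213, 285, 357]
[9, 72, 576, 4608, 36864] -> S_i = 9*8^i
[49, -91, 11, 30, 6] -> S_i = Random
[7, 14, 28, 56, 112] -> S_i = 7*2^i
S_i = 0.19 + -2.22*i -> [0.19, -2.03, -4.25, -6.47, -8.69]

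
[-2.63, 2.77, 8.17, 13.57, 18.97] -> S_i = -2.63 + 5.40*i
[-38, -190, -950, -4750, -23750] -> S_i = -38*5^i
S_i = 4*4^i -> [4, 16, 64, 256, 1024]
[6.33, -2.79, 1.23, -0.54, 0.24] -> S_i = 6.33*(-0.44)^i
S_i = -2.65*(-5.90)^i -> [-2.65, 15.64, -92.25, 544.25, -3211.1]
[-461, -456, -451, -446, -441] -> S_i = -461 + 5*i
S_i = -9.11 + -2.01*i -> [-9.11, -11.12, -13.13, -15.14, -17.15]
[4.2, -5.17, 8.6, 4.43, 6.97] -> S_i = Random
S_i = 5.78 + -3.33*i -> [5.78, 2.45, -0.88, -4.21, -7.54]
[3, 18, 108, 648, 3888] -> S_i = 3*6^i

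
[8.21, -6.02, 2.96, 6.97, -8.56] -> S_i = Random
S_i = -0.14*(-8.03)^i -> [-0.14, 1.12, -9.03, 72.49, -582.09]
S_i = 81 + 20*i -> [81, 101, 121, 141, 161]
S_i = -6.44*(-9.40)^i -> [-6.44, 60.54, -569.04, 5348.96, -50280.23]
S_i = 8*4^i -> [8, 32, 128, 512, 2048]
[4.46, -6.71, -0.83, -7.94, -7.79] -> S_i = Random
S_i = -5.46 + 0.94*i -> [-5.46, -4.52, -3.58, -2.64, -1.7]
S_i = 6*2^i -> [6, 12, 24, 48, 96]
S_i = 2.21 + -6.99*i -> [2.21, -4.78, -11.77, -18.76, -25.75]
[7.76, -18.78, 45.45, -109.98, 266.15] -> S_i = 7.76*(-2.42)^i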